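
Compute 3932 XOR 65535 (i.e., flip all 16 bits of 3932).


3932 ^ 65535 = 61603

61603


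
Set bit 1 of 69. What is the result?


69 | (1 << 1) = 69 | 2 = 71

71


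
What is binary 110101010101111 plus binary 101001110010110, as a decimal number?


110101010101111 + 101001110010110 = 1011111001000101 = 48709

48709


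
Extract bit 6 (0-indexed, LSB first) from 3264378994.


0b11000010100100100111100001110010, position 6 = 1

1


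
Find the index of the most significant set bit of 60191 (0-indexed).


0b1110101100011111. Highest set bit at position 15

15


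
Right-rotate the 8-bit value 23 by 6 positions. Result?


Rotate 0b10111 right by 6 (8-bit) = 0b1011100 = 92

92


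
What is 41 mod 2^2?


41 & 3 = 1

1


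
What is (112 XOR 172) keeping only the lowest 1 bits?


Step 1: 112 ^ 172 = 220
Step 2: 220 & 1 = 0

0


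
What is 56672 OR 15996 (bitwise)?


0b1101110101100000 | 0b11111001111100 = 0b1111111101111100 = 65404

65404


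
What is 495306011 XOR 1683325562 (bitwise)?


0b11101100001011100010100011011 ^ 0b1100100010101011000001001111010 = 0b1111001110100000100011101100001 = 2043692897

2043692897


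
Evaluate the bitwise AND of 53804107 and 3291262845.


0b11001101001111110001001011 & 0b11000100001011001010111101111101 = 0b1001001010110001001001 = 2403401

2403401


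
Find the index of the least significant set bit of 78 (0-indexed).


0b1001110. Lowest set bit at position 1

1


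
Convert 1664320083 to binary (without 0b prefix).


1664320083 = 1100011001100111000001001010011 in binary

1100011001100111000001001010011


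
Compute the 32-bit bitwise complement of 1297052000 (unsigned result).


~0b1001101010011110111000101100000 = 0b10110010101100001000111010011111 = 2997915295 (32-bit unsigned)

2997915295


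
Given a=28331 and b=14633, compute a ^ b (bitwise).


28331 ^ 14633 = 22402

22402


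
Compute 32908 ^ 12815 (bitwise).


0b1000000010001100 ^ 0b11001000001111 = 0b1011001010000011 = 45699

45699


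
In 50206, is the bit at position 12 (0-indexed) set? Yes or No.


0b1100010000011110, bit 12 = 0. No

No


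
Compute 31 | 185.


0b11111 | 0b10111001 = 0b10111111 = 191

191


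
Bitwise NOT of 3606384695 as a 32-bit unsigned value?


~0b11010110111101010001000000110111 = 0b101001000010101110111111001000 = 688582600 (32-bit unsigned)

688582600


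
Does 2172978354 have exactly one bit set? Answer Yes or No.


0b10000001100001010000010010110010. Multiple bits set => No

No


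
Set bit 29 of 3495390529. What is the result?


3495390529 | (1 << 29) = 3495390529 | 536870912 = 4032261441

4032261441


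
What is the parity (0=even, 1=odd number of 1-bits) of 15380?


0b11110000010100 has 6 ones => parity 0

0


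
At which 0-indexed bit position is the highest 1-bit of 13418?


0b11010001101010. Highest set bit at position 13

13


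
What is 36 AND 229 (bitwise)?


0b100100 & 0b11100101 = 0b100100 = 36

36


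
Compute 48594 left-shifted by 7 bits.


0b1011110111010010 << 7 = 0b10111101110100100000000 = 6220032

6220032


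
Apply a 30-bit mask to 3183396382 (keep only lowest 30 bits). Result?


3183396382 & 1073741823 = 1035912734

1035912734


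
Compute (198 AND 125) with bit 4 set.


Step 1: 198 & 125 = 68
Step 2: 68 | (1 << 4) = 68 | 16 = 84

84


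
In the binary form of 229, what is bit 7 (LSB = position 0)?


0b11100101, position 7 = 1

1


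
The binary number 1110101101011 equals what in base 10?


1110101101011 in decimal = 7531

7531


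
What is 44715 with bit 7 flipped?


44715 ^ (1 << 7) = 44715 ^ 128 = 44587

44587


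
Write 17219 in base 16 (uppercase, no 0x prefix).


17219 = 4343 hex

4343


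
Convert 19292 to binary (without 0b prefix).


19292 = 100101101011100 in binary

100101101011100


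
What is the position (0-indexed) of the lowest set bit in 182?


0b10110110. Lowest set bit at position 1

1


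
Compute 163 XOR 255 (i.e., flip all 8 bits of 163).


163 ^ 255 = 92

92


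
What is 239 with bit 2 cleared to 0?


239 & ~(1 << 2) = 235

235


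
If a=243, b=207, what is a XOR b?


243 ^ 207 = 60

60


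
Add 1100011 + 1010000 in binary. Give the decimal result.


1100011 + 1010000 = 10110011 = 179

179


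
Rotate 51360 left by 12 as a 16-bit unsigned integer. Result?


Rotate 0b1100100010100000 left by 12 (16-bit) = 0b110010001010 = 3210

3210


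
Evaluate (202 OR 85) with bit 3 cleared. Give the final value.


Step 1: 202 | 85 = 223
Step 2: 223 & ~(1 << 3) = 215

215


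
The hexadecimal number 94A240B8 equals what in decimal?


94A240B8 hex = 2493661368 decimal

2493661368


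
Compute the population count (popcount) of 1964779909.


0b1110101000111000010100110000101 has 14 set bits

14


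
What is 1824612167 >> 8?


0b1101100110000010101111101000111 >> 8 = 0b11011001100000101011111 = 7127391

7127391


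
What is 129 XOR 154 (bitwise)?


0b10000001 ^ 0b10011010 = 0b11011 = 27

27


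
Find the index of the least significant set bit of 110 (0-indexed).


0b1101110. Lowest set bit at position 1

1


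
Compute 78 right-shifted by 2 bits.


0b1001110 >> 2 = 0b10011 = 19

19


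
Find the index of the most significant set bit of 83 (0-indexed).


0b1010011. Highest set bit at position 6

6


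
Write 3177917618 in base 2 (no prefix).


3177917618 = 10111101011010110010110010110010 in binary

10111101011010110010110010110010


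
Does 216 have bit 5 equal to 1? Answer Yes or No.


0b11011000, bit 5 = 0. No

No


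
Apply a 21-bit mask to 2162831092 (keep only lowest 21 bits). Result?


2162831092 & 2097151 = 667380

667380


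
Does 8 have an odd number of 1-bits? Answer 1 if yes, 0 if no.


0b1000 has 1 ones => parity 1

1


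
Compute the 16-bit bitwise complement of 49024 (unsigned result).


~0b1011111110000000 = 0b100000001111111 = 16511 (16-bit unsigned)

16511


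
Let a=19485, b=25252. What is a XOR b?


19485 ^ 25252 = 11961

11961


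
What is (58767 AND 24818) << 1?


Step 1: 58767 & 24818 = 24706
Step 2: 24706 << 1 = 49412

49412


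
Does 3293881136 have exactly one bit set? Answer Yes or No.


0b11000100010101001010001100110000. Multiple bits set => No

No


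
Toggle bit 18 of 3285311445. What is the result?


3285311445 ^ (1 << 18) = 3285311445 ^ 262144 = 3285573589

3285573589


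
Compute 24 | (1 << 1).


24 | (1 << 1) = 24 | 2 = 26

26


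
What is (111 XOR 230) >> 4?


Step 1: 111 ^ 230 = 137
Step 2: 137 >> 4 = 8

8


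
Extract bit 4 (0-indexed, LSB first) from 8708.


0b10001000000100, position 4 = 0

0


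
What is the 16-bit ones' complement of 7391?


7391 ^ 65535 = 58144

58144


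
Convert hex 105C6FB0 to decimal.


105C6FB0 hex = 274493360 decimal

274493360


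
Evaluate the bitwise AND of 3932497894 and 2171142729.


0b11101010011001010010011111100110 & 0b10000001011010010000001001001001 = 0b10000000011000010000001001000000 = 2153841216

2153841216


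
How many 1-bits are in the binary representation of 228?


0b11100100 has 4 set bits

4


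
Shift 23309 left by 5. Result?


0b101101100001101 << 5 = 0b10110110000110100000 = 745888

745888


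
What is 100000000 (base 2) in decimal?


100000000 in decimal = 256

256


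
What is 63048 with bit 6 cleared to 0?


63048 & ~(1 << 6) = 62984

62984


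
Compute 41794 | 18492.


0b1010001101000010 | 0b100100000111100 = 0b1110101101111110 = 60286

60286


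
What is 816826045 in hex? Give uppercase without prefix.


816826045 = 30AFC6BD hex

30AFC6BD


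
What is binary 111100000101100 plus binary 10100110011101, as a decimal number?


111100000101100 + 10100110011101 = 1010000111001001 = 41417

41417


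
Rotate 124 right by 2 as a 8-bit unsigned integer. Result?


Rotate 0b1111100 right by 2 (8-bit) = 0b11111 = 31

31


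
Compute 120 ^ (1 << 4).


120 ^ (1 << 4) = 120 ^ 16 = 104

104


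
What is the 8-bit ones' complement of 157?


157 ^ 255 = 98

98


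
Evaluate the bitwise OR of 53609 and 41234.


0b1101000101101001 | 0b1010000100010010 = 0b1111000101111011 = 61819

61819


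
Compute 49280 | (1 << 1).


49280 | (1 << 1) = 49280 | 2 = 49282

49282


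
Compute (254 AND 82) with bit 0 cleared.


Step 1: 254 & 82 = 82
Step 2: 82 & ~(1 << 0) = 82

82


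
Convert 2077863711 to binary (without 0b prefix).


2077863711 = 1111011110110011010111100011111 in binary

1111011110110011010111100011111


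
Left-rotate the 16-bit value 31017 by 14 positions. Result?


Rotate 0b111100100101001 left by 14 (16-bit) = 0b101111001001010 = 24138

24138


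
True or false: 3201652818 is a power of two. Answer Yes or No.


0b10111110110101010101100001010010. Multiple bits set => No

No


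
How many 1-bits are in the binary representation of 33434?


0b1000001010011010 has 6 set bits

6


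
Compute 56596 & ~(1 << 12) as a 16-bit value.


56596 & ~(1 << 12) = 52500

52500


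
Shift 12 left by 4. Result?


0b1100 << 4 = 0b11000000 = 192

192


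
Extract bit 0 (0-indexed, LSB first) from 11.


0b1011, position 0 = 1

1


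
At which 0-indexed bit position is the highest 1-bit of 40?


0b101000. Highest set bit at position 5

5


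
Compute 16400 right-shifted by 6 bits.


0b100000000010000 >> 6 = 0b100000000 = 256

256


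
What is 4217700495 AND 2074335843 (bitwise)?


0b11111011011001010000000010001111 & 0b1111011101000111101101001100011 = 0b1111011001000010000000000000011 = 2065760259

2065760259


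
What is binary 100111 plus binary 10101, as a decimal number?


100111 + 10101 = 111100 = 60

60


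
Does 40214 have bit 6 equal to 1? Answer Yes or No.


0b1001110100010110, bit 6 = 0. No

No


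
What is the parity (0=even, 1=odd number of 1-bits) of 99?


0b1100011 has 4 ones => parity 0

0


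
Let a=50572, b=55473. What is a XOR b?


50572 ^ 55473 = 7485

7485


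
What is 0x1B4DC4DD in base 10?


1B4DC4DD hex = 458081501 decimal

458081501


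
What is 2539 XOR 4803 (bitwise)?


0b100111101011 ^ 0b1001011000011 = 0b1101100101000 = 6952

6952


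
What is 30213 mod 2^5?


30213 & 31 = 5

5


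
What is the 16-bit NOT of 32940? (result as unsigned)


~0b1000000010101100 = 0b111111101010011 = 32595 (16-bit unsigned)

32595


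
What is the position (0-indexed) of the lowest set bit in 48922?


0b1011111100011010. Lowest set bit at position 1

1


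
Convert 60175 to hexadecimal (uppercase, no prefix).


60175 = EB0F hex

EB0F


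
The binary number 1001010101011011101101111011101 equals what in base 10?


1001010101011011101101111011101 in decimal = 1252907997

1252907997


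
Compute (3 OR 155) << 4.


Step 1: 3 | 155 = 155
Step 2: 155 << 4 = 2480

2480


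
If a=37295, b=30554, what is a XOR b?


37295 ^ 30554 = 59125

59125


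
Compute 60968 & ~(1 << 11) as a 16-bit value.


60968 & ~(1 << 11) = 58920

58920


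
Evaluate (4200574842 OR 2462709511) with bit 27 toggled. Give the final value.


Step 1: 4200574842 | 2462709511 = 4208983935
Step 2: 4208983935 ^ (1 << 27) = 4208983935 ^ 134217728 = 4074766207

4074766207


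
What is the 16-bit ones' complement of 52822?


52822 ^ 65535 = 12713

12713


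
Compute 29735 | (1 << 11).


29735 | (1 << 11) = 29735 | 2048 = 31783

31783


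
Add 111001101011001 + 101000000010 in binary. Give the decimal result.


111001101011001 + 101000000010 = 111110101011011 = 32091

32091


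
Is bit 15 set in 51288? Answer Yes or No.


0b1100100001011000, bit 15 = 1. Yes

Yes


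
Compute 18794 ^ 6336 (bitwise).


0b100100101101010 ^ 0b1100011000000 = 0b101000110101010 = 20906

20906


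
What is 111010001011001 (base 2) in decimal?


111010001011001 in decimal = 29785

29785


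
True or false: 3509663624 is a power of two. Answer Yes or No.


0b11010001001100010011011110001000. Multiple bits set => No

No


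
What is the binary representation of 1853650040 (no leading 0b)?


1853650040 = 1101110011111000111010001111000 in binary

1101110011111000111010001111000


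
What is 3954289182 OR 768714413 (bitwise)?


0b11101011101100011010101000011110 | 0b101101110100011010011010101101 = 0b11101111111100011010111010111111 = 4025593535

4025593535


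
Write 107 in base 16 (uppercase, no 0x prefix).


107 = 6B hex

6B


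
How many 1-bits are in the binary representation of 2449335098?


0b10010001111111011110001100111010 has 19 set bits

19


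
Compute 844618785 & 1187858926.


0b110010010101111101110000100001 & 0b1000110110011010100100111101110 = 0b10010001010100100000100000 = 38094880

38094880


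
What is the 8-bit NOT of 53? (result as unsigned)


~0b110101 = 0b11001010 = 202 (8-bit unsigned)

202


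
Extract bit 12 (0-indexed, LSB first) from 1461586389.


0b1010111000111100000100111010101, position 12 = 0

0


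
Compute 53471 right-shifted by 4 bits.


0b1101000011011111 >> 4 = 0b110100001101 = 3341

3341


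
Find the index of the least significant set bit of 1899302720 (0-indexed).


0b1110001001101010000111101000000. Lowest set bit at position 6

6


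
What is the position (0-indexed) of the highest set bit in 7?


0b111. Highest set bit at position 2

2


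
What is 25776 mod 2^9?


25776 & 511 = 176

176


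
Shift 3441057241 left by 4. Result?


0b11001101000110100101110111011001 << 4 = 0b110011010001101001011101110110010000 = 55056915856

55056915856


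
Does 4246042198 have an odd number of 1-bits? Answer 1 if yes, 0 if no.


0b11111101000101010111011001010110 has 19 ones => parity 1

1


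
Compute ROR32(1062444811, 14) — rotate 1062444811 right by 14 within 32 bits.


Rotate 0b111111010100111001111100001011 right by 14 (32-bit) = 0b1111100001011001111110101001110 = 2083323214

2083323214


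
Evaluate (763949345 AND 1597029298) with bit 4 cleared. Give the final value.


Step 1: 763949345 & 1597029298 = 218149152
Step 2: 218149152 & ~(1 << 4) = 218149152

218149152


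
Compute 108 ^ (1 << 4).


108 ^ (1 << 4) = 108 ^ 16 = 124

124


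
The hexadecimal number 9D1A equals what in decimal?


9D1A hex = 40218 decimal

40218


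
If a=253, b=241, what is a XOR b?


253 ^ 241 = 12

12


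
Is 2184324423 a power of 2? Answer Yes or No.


0b10000010001100100010010101000111. Multiple bits set => No

No


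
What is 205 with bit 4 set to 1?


205 | (1 << 4) = 205 | 16 = 221

221


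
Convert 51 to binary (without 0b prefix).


51 = 110011 in binary

110011


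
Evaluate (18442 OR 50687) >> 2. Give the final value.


Step 1: 18442 | 50687 = 52735
Step 2: 52735 >> 2 = 13183

13183


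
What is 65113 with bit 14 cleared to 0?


65113 & ~(1 << 14) = 48729

48729


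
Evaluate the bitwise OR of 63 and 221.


0b111111 | 0b11011101 = 0b11111111 = 255

255


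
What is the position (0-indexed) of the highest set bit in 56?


0b111000. Highest set bit at position 5

5


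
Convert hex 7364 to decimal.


7364 hex = 29540 decimal

29540


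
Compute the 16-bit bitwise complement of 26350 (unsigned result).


~0b110011011101110 = 0b1001100100010001 = 39185 (16-bit unsigned)

39185


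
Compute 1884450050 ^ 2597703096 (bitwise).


0b1110000010100100110110100000010 ^ 0b10011010110101011100110110111000 = 0b11101010100001111010000010111010 = 3934757050

3934757050


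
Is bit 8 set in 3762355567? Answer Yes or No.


0b11100000010000001111110101101111, bit 8 = 1. Yes

Yes


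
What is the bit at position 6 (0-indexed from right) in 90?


0b1011010, position 6 = 1

1


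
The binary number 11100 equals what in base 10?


11100 in decimal = 28

28


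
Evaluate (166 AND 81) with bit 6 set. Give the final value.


Step 1: 166 & 81 = 0
Step 2: 0 | (1 << 6) = 0 | 64 = 64

64


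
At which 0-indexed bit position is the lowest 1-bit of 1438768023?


0b1010101110000011101101110010111. Lowest set bit at position 0

0


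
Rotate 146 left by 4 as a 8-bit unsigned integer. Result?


Rotate 0b10010010 left by 4 (8-bit) = 0b101001 = 41

41


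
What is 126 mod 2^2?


126 & 3 = 2

2


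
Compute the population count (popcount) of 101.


0b1100101 has 4 set bits

4


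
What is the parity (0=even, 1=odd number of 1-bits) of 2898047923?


0b10101100101111001011001110110011 has 19 ones => parity 1

1


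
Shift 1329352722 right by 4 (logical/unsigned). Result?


0b1001111001111000101000000010010 >> 4 = 0b100111100111100010100000001 = 83084545

83084545


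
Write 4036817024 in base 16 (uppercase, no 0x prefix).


4036817024 = F09CF080 hex

F09CF080


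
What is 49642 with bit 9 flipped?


49642 ^ (1 << 9) = 49642 ^ 512 = 50154

50154


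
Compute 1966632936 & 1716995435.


0b1110101001110000110111111101000 & 0b1100110010101110100010101101011 = 0b1100100000100000100010101101000 = 1678787944

1678787944


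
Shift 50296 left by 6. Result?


0b1100010001111000 << 6 = 0b1100010001111000000000 = 3218944

3218944


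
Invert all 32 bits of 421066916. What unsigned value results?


421066916 ^ 4294967295 = 3873900379

3873900379


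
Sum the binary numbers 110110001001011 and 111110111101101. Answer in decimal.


110110001001011 + 111110111101101 = 1110101000111000 = 59960

59960


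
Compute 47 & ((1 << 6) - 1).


47 & 63 = 47

47


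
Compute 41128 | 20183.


0b1010000010101000 | 0b100111011010111 = 0b1110111011111111 = 61183

61183


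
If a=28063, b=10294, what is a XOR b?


28063 ^ 10294 = 17833

17833


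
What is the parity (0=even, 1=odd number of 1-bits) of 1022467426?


0b111100111100011001110101100010 has 17 ones => parity 1

1


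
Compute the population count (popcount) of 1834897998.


0b1101101010111100101001001001110 has 17 set bits

17


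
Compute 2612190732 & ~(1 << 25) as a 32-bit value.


2612190732 & ~(1 << 25) = 2578636300

2578636300


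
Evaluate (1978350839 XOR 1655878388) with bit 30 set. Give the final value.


Step 1: 1978350839 ^ 1655878388 = 391745027
Step 2: 391745027 | (1 << 30) = 391745027 | 1073741824 = 1465486851

1465486851


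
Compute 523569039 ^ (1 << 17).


523569039 ^ (1 << 17) = 523569039 ^ 131072 = 523700111

523700111


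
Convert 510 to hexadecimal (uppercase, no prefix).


510 = 1FE hex

1FE


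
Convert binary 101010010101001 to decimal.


101010010101001 in decimal = 21673

21673


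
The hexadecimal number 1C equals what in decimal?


1C hex = 28 decimal

28


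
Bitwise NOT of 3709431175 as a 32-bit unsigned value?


~0b11011101000110010110110110000111 = 0b100010111001101001001001111000 = 585536120 (32-bit unsigned)

585536120


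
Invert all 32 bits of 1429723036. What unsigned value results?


1429723036 ^ 4294967295 = 2865244259

2865244259


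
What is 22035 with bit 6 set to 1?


22035 | (1 << 6) = 22035 | 64 = 22099

22099


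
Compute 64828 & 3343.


0b1111110100111100 & 0b110100001111 = 0b110100001100 = 3340

3340


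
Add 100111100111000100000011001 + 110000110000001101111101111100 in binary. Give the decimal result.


100111100111000100000011001 + 110000110000001101111101111100 = 110101101101000110011110010101 = 901015445

901015445


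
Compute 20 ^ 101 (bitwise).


0b10100 ^ 0b1100101 = 0b1110001 = 113

113


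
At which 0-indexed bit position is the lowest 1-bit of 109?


0b1101101. Lowest set bit at position 0

0


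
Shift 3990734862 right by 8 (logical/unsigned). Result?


0b11101101110111011100100000001110 >> 8 = 0b111011011101110111001000 = 15588808

15588808


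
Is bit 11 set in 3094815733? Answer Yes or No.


0b10111000011101110010001111110101, bit 11 = 0. No

No


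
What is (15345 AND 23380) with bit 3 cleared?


Step 1: 15345 & 23380 = 6992
Step 2: 6992 & ~(1 << 3) = 6992

6992


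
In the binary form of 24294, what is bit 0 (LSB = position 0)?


0b101111011100110, position 0 = 0

0


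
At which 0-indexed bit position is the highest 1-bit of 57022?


0b1101111010111110. Highest set bit at position 15

15


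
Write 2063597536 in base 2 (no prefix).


2063597536 = 1111010111111111111111111100000 in binary

1111010111111111111111111100000


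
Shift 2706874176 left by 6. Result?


0b10100001010101111001111101000000 << 6 = 0b10100001010101111001111101000000000000 = 173239947264

173239947264


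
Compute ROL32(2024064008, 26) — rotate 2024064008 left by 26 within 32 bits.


Rotate 0b1111000101001001100010000001000 left by 26 (32-bit) = 0b100001111000101001001100010000 = 568496912

568496912


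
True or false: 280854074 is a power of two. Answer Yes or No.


0b10000101111010111111000111010. Multiple bits set => No

No


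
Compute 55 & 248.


0b110111 & 0b11111000 = 0b110000 = 48

48


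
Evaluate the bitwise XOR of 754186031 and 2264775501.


0b101100111100111111011100101111 ^ 0b10000110111111011011101101001101 = 0b10101010000011100100110001100010 = 2853063778

2853063778


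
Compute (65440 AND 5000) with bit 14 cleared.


Step 1: 65440 & 5000 = 4992
Step 2: 4992 & ~(1 << 14) = 4992

4992


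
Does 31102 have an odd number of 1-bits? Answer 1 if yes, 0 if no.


0b111100101111110 has 11 ones => parity 1

1


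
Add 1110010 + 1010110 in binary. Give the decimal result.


1110010 + 1010110 = 11001000 = 200

200


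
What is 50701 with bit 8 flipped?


50701 ^ (1 << 8) = 50701 ^ 256 = 50957

50957


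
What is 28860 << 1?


0b111000010111100 << 1 = 0b1110000101111000 = 57720

57720


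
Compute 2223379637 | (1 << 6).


2223379637 | (1 << 6) = 2223379637 | 64 = 2223379701

2223379701


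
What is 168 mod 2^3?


168 & 7 = 0

0


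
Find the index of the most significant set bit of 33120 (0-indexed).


0b1000000101100000. Highest set bit at position 15

15


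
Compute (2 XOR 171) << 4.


Step 1: 2 ^ 171 = 169
Step 2: 169 << 4 = 2704

2704


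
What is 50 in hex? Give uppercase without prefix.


50 = 32 hex

32


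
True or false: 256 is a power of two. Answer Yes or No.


0b100000000. Only one bit set => Yes

Yes


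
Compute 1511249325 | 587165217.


0b1011010000100111101010110101101 | 0b100010111111110110111000100001 = 0b1111010111111111111111110101101 = 2063597485

2063597485


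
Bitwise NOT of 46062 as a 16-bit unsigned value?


~0b1011001111101110 = 0b100110000010001 = 19473 (16-bit unsigned)

19473


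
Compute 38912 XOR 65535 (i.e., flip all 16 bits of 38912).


38912 ^ 65535 = 26623

26623


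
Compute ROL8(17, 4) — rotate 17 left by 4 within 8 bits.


Rotate 0b10001 left by 4 (8-bit) = 0b10001 = 17

17


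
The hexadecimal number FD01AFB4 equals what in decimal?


FD01AFB4 hex = 4244746164 decimal

4244746164


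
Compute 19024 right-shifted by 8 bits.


0b100101001010000 >> 8 = 0b1001010 = 74

74


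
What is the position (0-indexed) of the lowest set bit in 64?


0b1000000. Lowest set bit at position 6

6


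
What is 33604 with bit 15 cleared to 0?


33604 & ~(1 << 15) = 836

836


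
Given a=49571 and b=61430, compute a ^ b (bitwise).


49571 ^ 61430 = 11861

11861


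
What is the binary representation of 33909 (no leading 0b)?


33909 = 1000010001110101 in binary

1000010001110101


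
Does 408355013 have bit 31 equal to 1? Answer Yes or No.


0b11000010101110000000011000101, bit 31 = 0. No

No


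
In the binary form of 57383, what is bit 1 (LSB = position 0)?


0b1110000000100111, position 1 = 1

1


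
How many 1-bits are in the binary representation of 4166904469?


0b11111000010111011110101010010101 has 19 set bits

19


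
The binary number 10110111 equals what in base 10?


10110111 in decimal = 183

183


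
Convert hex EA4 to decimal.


EA4 hex = 3748 decimal

3748


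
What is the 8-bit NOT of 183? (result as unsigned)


~0b10110111 = 0b1001000 = 72 (8-bit unsigned)

72


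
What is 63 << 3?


0b111111 << 3 = 0b111111000 = 504

504


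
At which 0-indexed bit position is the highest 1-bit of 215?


0b11010111. Highest set bit at position 7

7


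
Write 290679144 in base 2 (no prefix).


290679144 = 10001010100110110100101101000 in binary

10001010100110110100101101000


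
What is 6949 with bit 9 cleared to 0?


6949 & ~(1 << 9) = 6437

6437


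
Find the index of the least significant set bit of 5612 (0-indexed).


0b1010111101100. Lowest set bit at position 2

2


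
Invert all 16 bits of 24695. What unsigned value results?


24695 ^ 65535 = 40840

40840


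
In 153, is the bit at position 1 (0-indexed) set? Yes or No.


0b10011001, bit 1 = 0. No

No


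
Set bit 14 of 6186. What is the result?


6186 | (1 << 14) = 6186 | 16384 = 22570

22570


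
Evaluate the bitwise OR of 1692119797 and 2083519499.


0b1100100110110111011001011110101 | 0b1111100001011111111110000001011 = 0b1111100111111111111111011111111 = 2097151743

2097151743


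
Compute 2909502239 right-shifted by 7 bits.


0b10101101011010110111101100011111 >> 7 = 0b1010110101101011011110110 = 22730486

22730486


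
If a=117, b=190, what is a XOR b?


117 ^ 190 = 203

203


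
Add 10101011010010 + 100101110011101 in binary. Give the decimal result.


10101011010010 + 100101110011101 = 111011001101111 = 30319

30319


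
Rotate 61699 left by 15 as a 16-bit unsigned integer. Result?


Rotate 0b1111000100000011 left by 15 (16-bit) = 0b1111100010000001 = 63617

63617


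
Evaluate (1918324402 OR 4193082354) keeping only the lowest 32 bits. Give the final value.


Step 1: 1918324402 | 4193082354 = 4227817458
Step 2: 4227817458 & 4294967295 = 4227817458

4227817458


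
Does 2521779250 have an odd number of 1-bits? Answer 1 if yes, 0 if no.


0b10010110010011110100110000110010 has 15 ones => parity 1

1


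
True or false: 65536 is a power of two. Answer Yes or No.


0b10000000000000000. Only one bit set => Yes

Yes


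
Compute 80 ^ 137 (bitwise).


0b1010000 ^ 0b10001001 = 0b11011001 = 217

217


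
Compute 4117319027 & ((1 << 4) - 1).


4117319027 & 15 = 3

3


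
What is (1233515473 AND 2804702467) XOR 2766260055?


Step 1: 1233515473 & 2804702467 = 17060097
Step 2: 17060097 ^ 2766260055 = 2783286870

2783286870


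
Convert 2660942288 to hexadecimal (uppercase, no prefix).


2660942288 = 9E9AC1D0 hex

9E9AC1D0


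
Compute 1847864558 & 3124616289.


0b1101110001001000010110011101110 & 0b10111010001111011101110001100001 = 0b101010001001000000110001100000 = 707005536

707005536


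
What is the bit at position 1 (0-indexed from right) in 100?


0b1100100, position 1 = 0

0


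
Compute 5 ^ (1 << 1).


5 ^ (1 << 1) = 5 ^ 2 = 7

7


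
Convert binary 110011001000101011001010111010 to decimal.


110011001000101011001010111010 in decimal = 857911994

857911994


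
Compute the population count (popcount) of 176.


0b10110000 has 3 set bits

3


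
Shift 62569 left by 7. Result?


0b1111010001101001 << 7 = 0b11110100011010010000000 = 8008832

8008832


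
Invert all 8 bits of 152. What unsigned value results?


152 ^ 255 = 103

103


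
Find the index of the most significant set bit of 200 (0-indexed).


0b11001000. Highest set bit at position 7

7


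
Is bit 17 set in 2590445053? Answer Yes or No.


0b10011010011001110000110111111101, bit 17 = 1. Yes

Yes


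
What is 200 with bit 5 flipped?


200 ^ (1 << 5) = 200 ^ 32 = 232

232


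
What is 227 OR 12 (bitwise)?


0b11100011 | 0b1100 = 0b11101111 = 239

239


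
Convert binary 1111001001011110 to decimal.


1111001001011110 in decimal = 62046

62046


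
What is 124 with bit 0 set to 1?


124 | (1 << 0) = 124 | 1 = 125

125


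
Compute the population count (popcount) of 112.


0b1110000 has 3 set bits

3


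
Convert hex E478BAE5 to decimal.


E478BAE5 hex = 3833117413 decimal

3833117413


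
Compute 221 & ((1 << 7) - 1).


221 & 127 = 93

93


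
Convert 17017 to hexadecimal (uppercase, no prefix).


17017 = 4279 hex

4279


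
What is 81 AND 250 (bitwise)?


0b1010001 & 0b11111010 = 0b1010000 = 80

80


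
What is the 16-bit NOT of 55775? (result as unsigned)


~0b1101100111011111 = 0b10011000100000 = 9760 (16-bit unsigned)

9760


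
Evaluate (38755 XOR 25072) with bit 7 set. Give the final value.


Step 1: 38755 ^ 25072 = 63123
Step 2: 63123 | (1 << 7) = 63123 | 128 = 63123

63123


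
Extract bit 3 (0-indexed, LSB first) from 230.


0b11100110, position 3 = 0

0


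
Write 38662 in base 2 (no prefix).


38662 = 1001011100000110 in binary

1001011100000110


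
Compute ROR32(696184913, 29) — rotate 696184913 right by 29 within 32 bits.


Rotate 0b101001011111101111000001010001 right by 29 (32-bit) = 0b1001011111101111000001010001001 = 1274512009

1274512009


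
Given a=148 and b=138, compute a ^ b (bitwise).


148 ^ 138 = 30

30


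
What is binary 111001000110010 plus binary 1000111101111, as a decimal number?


111001000110010 + 1000111101111 = 1000010000100001 = 33825

33825


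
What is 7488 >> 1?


0b1110101000000 >> 1 = 0b111010100000 = 3744

3744


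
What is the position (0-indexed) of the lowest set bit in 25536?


0b110001111000000. Lowest set bit at position 6

6


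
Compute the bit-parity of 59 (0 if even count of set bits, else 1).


0b111011 has 5 ones => parity 1

1


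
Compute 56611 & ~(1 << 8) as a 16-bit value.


56611 & ~(1 << 8) = 56355

56355


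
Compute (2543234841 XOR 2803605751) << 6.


Step 1: 2543234841 ^ 2803605751 = 814551022
Step 2: 814551022 << 6 = 52131265408

52131265408


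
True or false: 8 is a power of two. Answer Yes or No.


0b1000. Only one bit set => Yes

Yes


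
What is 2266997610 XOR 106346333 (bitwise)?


0b10000111000111111010001101101010 ^ 0b110010101101011011101011101 = 0b10000001010010010001010000110111 = 2169050167

2169050167


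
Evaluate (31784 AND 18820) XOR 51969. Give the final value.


Step 1: 31784 & 18820 = 18432
Step 2: 18432 ^ 51969 = 33537

33537


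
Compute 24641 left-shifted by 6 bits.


0b110000001000001 << 6 = 0b110000001000001000000 = 1577024

1577024


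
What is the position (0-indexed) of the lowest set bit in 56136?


0b1101101101001000. Lowest set bit at position 3

3


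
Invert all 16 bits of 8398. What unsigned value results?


8398 ^ 65535 = 57137

57137


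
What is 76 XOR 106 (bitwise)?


0b1001100 ^ 0b1101010 = 0b100110 = 38

38


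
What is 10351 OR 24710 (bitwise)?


0b10100001101111 | 0b110000010000110 = 0b110100011101111 = 26863

26863


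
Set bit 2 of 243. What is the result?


243 | (1 << 2) = 243 | 4 = 247

247


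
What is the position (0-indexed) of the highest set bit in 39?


0b100111. Highest set bit at position 5

5


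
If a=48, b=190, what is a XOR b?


48 ^ 190 = 142

142


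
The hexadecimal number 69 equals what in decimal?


69 hex = 105 decimal

105


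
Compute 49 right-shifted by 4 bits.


0b110001 >> 4 = 0b11 = 3

3


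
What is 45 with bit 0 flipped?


45 ^ (1 << 0) = 45 ^ 1 = 44

44


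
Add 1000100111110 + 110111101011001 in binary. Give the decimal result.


1000100111110 + 110111101011001 = 1000000010010111 = 32919

32919


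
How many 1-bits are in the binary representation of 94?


0b1011110 has 5 set bits

5


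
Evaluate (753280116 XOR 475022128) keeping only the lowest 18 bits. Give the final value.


Step 1: 753280116 ^ 475022128 = 817260356
Step 2: 817260356 & 262143 = 157508

157508


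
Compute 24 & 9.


0b11000 & 0b1001 = 0b1000 = 8

8


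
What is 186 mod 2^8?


186 & 255 = 186

186


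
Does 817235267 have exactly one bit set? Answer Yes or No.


0b110000101101100000010101000011. Multiple bits set => No

No


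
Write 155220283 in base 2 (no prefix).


155220283 = 1001010000000111100100111011 in binary

1001010000000111100100111011


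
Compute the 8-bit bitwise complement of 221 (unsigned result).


~0b11011101 = 0b100010 = 34 (8-bit unsigned)

34


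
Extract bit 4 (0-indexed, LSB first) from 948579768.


0b111000100010100010110110111000, position 4 = 1

1


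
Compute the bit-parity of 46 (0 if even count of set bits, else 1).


0b101110 has 4 ones => parity 0

0


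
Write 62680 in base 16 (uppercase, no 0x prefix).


62680 = F4D8 hex

F4D8


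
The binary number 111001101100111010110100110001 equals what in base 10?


111001101100111010110100110001 in decimal = 968076593

968076593


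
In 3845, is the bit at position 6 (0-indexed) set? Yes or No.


0b111100000101, bit 6 = 0. No

No


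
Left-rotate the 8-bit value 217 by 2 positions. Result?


Rotate 0b11011001 left by 2 (8-bit) = 0b1100111 = 103

103


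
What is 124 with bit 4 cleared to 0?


124 & ~(1 << 4) = 108

108


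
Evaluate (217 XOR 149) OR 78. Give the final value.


Step 1: 217 ^ 149 = 76
Step 2: 76 | 78 = 78

78


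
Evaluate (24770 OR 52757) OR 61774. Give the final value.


Step 1: 24770 | 52757 = 61143
Step 2: 61143 | 61774 = 65503

65503


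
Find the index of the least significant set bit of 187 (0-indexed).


0b10111011. Lowest set bit at position 0

0


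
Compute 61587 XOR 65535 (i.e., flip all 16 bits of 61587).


61587 ^ 65535 = 3948

3948


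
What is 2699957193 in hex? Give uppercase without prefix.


2699957193 = A0EE13C9 hex

A0EE13C9


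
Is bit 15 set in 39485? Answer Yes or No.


0b1001101000111101, bit 15 = 1. Yes

Yes


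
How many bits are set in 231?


0b11100111 has 6 set bits

6


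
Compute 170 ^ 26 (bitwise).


0b10101010 ^ 0b11010 = 0b10110000 = 176

176


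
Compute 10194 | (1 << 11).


10194 | (1 << 11) = 10194 | 2048 = 12242

12242


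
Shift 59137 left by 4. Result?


0b1110011100000001 << 4 = 0b11100111000000010000 = 946192

946192


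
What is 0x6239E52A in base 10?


6239E52A hex = 1647961386 decimal

1647961386


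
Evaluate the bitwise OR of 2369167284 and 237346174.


0b10001101001101101001111110110100 | 0b1110001001011001110101111110 = 0b10001111001101111001111111111110 = 2402787326

2402787326


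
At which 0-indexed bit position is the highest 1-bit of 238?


0b11101110. Highest set bit at position 7

7


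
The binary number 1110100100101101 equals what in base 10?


1110100100101101 in decimal = 59693

59693


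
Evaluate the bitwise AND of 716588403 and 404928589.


0b101010101101100100010101110011 & 0b11000001000101011100001001101 = 0b1000001000100000000001000001 = 136446017

136446017


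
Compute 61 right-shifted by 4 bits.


0b111101 >> 4 = 0b11 = 3

3


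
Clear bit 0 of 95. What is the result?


95 & ~(1 << 0) = 94

94


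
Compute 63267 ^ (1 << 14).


63267 ^ (1 << 14) = 63267 ^ 16384 = 46883

46883


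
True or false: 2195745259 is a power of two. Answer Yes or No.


0b10000010111000000110100111101011. Multiple bits set => No

No


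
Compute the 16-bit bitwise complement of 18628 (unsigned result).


~0b100100011000100 = 0b1011011100111011 = 46907 (16-bit unsigned)

46907


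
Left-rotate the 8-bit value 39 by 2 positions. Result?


Rotate 0b100111 left by 2 (8-bit) = 0b10011100 = 156

156


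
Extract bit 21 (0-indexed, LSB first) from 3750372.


0b1110010011100111100100, position 21 = 1

1


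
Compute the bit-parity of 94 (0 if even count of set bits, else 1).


0b1011110 has 5 ones => parity 1

1


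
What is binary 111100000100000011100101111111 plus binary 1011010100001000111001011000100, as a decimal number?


111100000100000011100101111111 + 1011010100001000111001011000100 = 10010110100101001010110001000011 = 2526325827

2526325827


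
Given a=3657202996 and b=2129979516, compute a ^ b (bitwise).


3657202996 ^ 2129979516 = 2802357576

2802357576


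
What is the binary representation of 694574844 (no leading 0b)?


694574844 = 101001011001100101111011111100 in binary

101001011001100101111011111100


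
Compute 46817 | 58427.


0b1011011011100001 | 0b1110010000111011 = 0b1111011011111011 = 63227

63227


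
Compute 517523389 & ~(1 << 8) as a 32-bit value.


517523389 & ~(1 << 8) = 517523133

517523133


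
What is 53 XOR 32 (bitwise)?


0b110101 ^ 0b100000 = 0b10101 = 21

21


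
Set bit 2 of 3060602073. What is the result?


3060602073 | (1 << 2) = 3060602073 | 4 = 3060602077

3060602077


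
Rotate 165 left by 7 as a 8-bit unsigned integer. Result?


Rotate 0b10100101 left by 7 (8-bit) = 0b11010010 = 210

210


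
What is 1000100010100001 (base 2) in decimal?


1000100010100001 in decimal = 34977

34977


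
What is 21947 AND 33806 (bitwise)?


0b101010110111011 & 0b1000010000001110 = 0b10000001010 = 1034

1034


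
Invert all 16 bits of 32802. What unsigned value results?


32802 ^ 65535 = 32733

32733


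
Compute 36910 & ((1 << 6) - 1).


36910 & 63 = 46

46


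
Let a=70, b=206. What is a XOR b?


70 ^ 206 = 136

136


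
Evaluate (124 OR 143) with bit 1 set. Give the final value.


Step 1: 124 | 143 = 255
Step 2: 255 | (1 << 1) = 255 | 2 = 255

255


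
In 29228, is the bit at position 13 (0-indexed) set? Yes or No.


0b111001000101100, bit 13 = 1. Yes

Yes


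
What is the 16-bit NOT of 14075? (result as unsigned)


~0b11011011111011 = 0b1100100100000100 = 51460 (16-bit unsigned)

51460


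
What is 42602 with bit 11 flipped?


42602 ^ (1 << 11) = 42602 ^ 2048 = 44650

44650


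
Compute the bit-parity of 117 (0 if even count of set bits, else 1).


0b1110101 has 5 ones => parity 1

1


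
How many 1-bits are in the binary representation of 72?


0b1001000 has 2 set bits

2


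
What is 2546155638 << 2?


0b10010111110000110100000001110110 << 2 = 0b1001011111000011010000000111011000 = 10184622552

10184622552


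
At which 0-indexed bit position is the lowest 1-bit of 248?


0b11111000. Lowest set bit at position 3

3


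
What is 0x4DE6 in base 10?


4DE6 hex = 19942 decimal

19942


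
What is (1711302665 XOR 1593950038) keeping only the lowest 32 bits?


Step 1: 1711302665 ^ 1593950038 = 956421983
Step 2: 956421983 & 4294967295 = 956421983

956421983


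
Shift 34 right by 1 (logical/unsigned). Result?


0b100010 >> 1 = 0b10001 = 17

17
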